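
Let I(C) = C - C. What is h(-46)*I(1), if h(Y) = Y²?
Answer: 0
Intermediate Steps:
I(C) = 0
h(-46)*I(1) = (-46)²*0 = 2116*0 = 0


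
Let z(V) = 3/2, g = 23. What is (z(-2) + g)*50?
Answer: 1225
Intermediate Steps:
z(V) = 3/2 (z(V) = 3*(½) = 3/2)
(z(-2) + g)*50 = (3/2 + 23)*50 = (49/2)*50 = 1225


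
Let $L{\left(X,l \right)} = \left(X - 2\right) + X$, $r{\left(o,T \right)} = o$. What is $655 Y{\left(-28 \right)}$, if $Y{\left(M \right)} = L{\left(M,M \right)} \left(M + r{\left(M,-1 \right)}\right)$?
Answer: $2127440$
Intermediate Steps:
$L{\left(X,l \right)} = -2 + 2 X$ ($L{\left(X,l \right)} = \left(-2 + X\right) + X = -2 + 2 X$)
$Y{\left(M \right)} = 2 M \left(-2 + 2 M\right)$ ($Y{\left(M \right)} = \left(-2 + 2 M\right) \left(M + M\right) = \left(-2 + 2 M\right) 2 M = 2 M \left(-2 + 2 M\right)$)
$655 Y{\left(-28 \right)} = 655 \cdot 4 \left(-28\right) \left(-1 - 28\right) = 655 \cdot 4 \left(-28\right) \left(-29\right) = 655 \cdot 3248 = 2127440$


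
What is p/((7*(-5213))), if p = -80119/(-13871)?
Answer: -6163/38935897 ≈ -0.00015829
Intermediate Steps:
p = 6163/1067 (p = -80119*(-1/13871) = 6163/1067 ≈ 5.7760)
p/((7*(-5213))) = 6163/(1067*((7*(-5213)))) = (6163/1067)/(-36491) = (6163/1067)*(-1/36491) = -6163/38935897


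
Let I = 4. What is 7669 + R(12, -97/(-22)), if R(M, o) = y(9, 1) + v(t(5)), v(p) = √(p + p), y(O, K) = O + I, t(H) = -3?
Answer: 7682 + I*√6 ≈ 7682.0 + 2.4495*I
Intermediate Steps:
y(O, K) = 4 + O (y(O, K) = O + 4 = 4 + O)
v(p) = √2*√p (v(p) = √(2*p) = √2*√p)
R(M, o) = 13 + I*√6 (R(M, o) = (4 + 9) + √2*√(-3) = 13 + √2*(I*√3) = 13 + I*√6)
7669 + R(12, -97/(-22)) = 7669 + (13 + I*√6) = 7682 + I*√6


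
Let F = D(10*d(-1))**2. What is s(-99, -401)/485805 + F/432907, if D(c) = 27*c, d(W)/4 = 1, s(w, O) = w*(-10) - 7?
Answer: 567068499581/210308385135 ≈ 2.6964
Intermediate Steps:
s(w, O) = -7 - 10*w (s(w, O) = -10*w - 7 = -7 - 10*w)
d(W) = 4 (d(W) = 4*1 = 4)
F = 1166400 (F = (27*(10*4))**2 = (27*40)**2 = 1080**2 = 1166400)
s(-99, -401)/485805 + F/432907 = (-7 - 10*(-99))/485805 + 1166400/432907 = (-7 + 990)*(1/485805) + 1166400*(1/432907) = 983*(1/485805) + 1166400/432907 = 983/485805 + 1166400/432907 = 567068499581/210308385135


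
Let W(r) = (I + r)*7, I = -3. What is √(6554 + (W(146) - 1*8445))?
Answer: I*√890 ≈ 29.833*I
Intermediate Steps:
W(r) = -21 + 7*r (W(r) = (-3 + r)*7 = -21 + 7*r)
√(6554 + (W(146) - 1*8445)) = √(6554 + ((-21 + 7*146) - 1*8445)) = √(6554 + ((-21 + 1022) - 8445)) = √(6554 + (1001 - 8445)) = √(6554 - 7444) = √(-890) = I*√890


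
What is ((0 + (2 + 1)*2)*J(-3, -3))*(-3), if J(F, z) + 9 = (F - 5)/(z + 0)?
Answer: 114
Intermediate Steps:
J(F, z) = -9 + (-5 + F)/z (J(F, z) = -9 + (F - 5)/(z + 0) = -9 + (-5 + F)/z)
((0 + (2 + 1)*2)*J(-3, -3))*(-3) = ((0 + (2 + 1)*2)*((-5 - 3 - 9*(-3))/(-3)))*(-3) = ((0 + 3*2)*(-(-5 - 3 + 27)/3))*(-3) = ((0 + 6)*(-⅓*19))*(-3) = (6*(-19/3))*(-3) = -38*(-3) = 114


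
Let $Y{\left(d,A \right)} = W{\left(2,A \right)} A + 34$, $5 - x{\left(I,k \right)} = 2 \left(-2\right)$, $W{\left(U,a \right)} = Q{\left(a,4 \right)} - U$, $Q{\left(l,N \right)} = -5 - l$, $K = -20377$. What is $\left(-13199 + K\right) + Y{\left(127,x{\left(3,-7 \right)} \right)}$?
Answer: $-33686$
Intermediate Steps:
$W{\left(U,a \right)} = -5 - U - a$ ($W{\left(U,a \right)} = \left(-5 - a\right) - U = -5 - U - a$)
$x{\left(I,k \right)} = 9$ ($x{\left(I,k \right)} = 5 - 2 \left(-2\right) = 5 - -4 = 5 + 4 = 9$)
$Y{\left(d,A \right)} = 34 + A \left(-7 - A\right)$ ($Y{\left(d,A \right)} = \left(-5 - 2 - A\right) A + 34 = \left(-7 - A\right) A + 34 = A \left(-7 - A\right) + 34 = 34 + A \left(-7 - A\right)$)
$\left(-13199 + K\right) + Y{\left(127,x{\left(3,-7 \right)} \right)} = \left(-13199 - 20377\right) + \left(34 - 9 \left(7 + 9\right)\right) = -33576 + \left(34 - 9 \cdot 16\right) = -33576 + \left(34 - 144\right) = -33576 - 110 = -33686$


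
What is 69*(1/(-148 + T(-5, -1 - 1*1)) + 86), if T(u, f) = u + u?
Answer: 937503/158 ≈ 5933.6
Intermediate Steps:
T(u, f) = 2*u
69*(1/(-148 + T(-5, -1 - 1*1)) + 86) = 69*(1/(-148 + 2*(-5)) + 86) = 69*(1/(-148 - 10) + 86) = 69*(1/(-158) + 86) = 69*(-1/158 + 86) = 69*(13587/158) = 937503/158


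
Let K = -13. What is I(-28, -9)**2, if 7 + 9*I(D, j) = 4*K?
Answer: 3481/81 ≈ 42.975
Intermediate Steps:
I(D, j) = -59/9 (I(D, j) = -7/9 + (4*(-13))/9 = -7/9 + (1/9)*(-52) = -7/9 - 52/9 = -59/9)
I(-28, -9)**2 = (-59/9)**2 = 3481/81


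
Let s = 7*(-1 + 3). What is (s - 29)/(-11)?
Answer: 15/11 ≈ 1.3636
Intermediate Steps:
s = 14 (s = 7*2 = 14)
(s - 29)/(-11) = (14 - 29)/(-11) = -1/11*(-15) = 15/11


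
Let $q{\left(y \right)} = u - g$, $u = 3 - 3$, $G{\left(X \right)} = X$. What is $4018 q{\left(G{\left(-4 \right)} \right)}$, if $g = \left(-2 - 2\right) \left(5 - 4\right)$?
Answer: $16072$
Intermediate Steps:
$g = -4$ ($g = \left(-4\right) 1 = -4$)
$u = 0$
$q{\left(y \right)} = 4$ ($q{\left(y \right)} = 0 - -4 = 0 + 4 = 4$)
$4018 q{\left(G{\left(-4 \right)} \right)} = 4018 \cdot 4 = 16072$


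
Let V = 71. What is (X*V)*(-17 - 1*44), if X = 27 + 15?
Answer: -181902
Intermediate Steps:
X = 42
(X*V)*(-17 - 1*44) = (42*71)*(-17 - 1*44) = 2982*(-17 - 44) = 2982*(-61) = -181902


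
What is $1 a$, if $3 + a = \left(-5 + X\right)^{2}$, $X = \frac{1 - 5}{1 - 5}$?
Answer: $13$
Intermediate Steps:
$X = 1$ ($X = - \frac{4}{-4} = \left(-4\right) \left(- \frac{1}{4}\right) = 1$)
$a = 13$ ($a = -3 + \left(-5 + 1\right)^{2} = -3 + \left(-4\right)^{2} = -3 + 16 = 13$)
$1 a = 1 \cdot 13 = 13$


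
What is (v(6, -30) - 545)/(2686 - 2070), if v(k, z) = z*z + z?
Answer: 325/616 ≈ 0.52760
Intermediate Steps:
v(k, z) = z + z² (v(k, z) = z² + z = z + z²)
(v(6, -30) - 545)/(2686 - 2070) = (-30*(1 - 30) - 545)/(2686 - 2070) = (-30*(-29) - 545)/616 = (870 - 545)*(1/616) = 325*(1/616) = 325/616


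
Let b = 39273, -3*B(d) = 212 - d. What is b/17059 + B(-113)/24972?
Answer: 2936631893/1277992044 ≈ 2.2978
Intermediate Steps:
B(d) = -212/3 + d/3 (B(d) = -(212 - d)/3 = -212/3 + d/3)
b/17059 + B(-113)/24972 = 39273/17059 + (-212/3 + (⅓)*(-113))/24972 = 39273*(1/17059) + (-212/3 - 113/3)*(1/24972) = 39273/17059 - 325/3*1/24972 = 39273/17059 - 325/74916 = 2936631893/1277992044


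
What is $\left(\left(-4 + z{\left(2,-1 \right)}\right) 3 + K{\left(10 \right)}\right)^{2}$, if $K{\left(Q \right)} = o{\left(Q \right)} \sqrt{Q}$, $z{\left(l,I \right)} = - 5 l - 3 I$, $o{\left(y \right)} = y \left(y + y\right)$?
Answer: $401089 - 13200 \sqrt{10} \approx 3.5935 \cdot 10^{5}$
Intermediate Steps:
$o{\left(y \right)} = 2 y^{2}$ ($o{\left(y \right)} = y 2 y = 2 y^{2}$)
$K{\left(Q \right)} = 2 Q^{\frac{5}{2}}$ ($K{\left(Q \right)} = 2 Q^{2} \sqrt{Q} = 2 Q^{\frac{5}{2}}$)
$\left(\left(-4 + z{\left(2,-1 \right)}\right) 3 + K{\left(10 \right)}\right)^{2} = \left(\left(-4 - 7\right) 3 + 2 \cdot 10^{\frac{5}{2}}\right)^{2} = \left(\left(-4 + \left(-10 + 3\right)\right) 3 + 2 \cdot 100 \sqrt{10}\right)^{2} = \left(\left(-4 - 7\right) 3 + 200 \sqrt{10}\right)^{2} = \left(\left(-11\right) 3 + 200 \sqrt{10}\right)^{2} = \left(-33 + 200 \sqrt{10}\right)^{2}$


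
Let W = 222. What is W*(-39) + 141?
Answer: -8517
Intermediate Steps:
W*(-39) + 141 = 222*(-39) + 141 = -8658 + 141 = -8517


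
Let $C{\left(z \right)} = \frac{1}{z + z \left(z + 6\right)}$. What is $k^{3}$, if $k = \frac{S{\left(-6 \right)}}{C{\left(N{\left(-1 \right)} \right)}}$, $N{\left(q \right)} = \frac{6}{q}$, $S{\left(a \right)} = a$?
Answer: $46656$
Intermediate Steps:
$C{\left(z \right)} = \frac{1}{z + z \left(6 + z\right)}$
$k = 36$ ($k = - \frac{6}{\frac{1}{6 \frac{1}{-1}} \frac{1}{7 + \frac{6}{-1}}} = - \frac{6}{\frac{1}{6 \left(-1\right)} \frac{1}{7 + 6 \left(-1\right)}} = - \frac{6}{\frac{1}{-6} \frac{1}{7 - 6}} = - \frac{6}{\left(- \frac{1}{6}\right) 1^{-1}} = - \frac{6}{\left(- \frac{1}{6}\right) 1} = - \frac{6}{- \frac{1}{6}} = \left(-6\right) \left(-6\right) = 36$)
$k^{3} = 36^{3} = 46656$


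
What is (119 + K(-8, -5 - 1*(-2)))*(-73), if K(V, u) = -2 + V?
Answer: -7957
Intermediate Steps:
(119 + K(-8, -5 - 1*(-2)))*(-73) = (119 + (-2 - 8))*(-73) = (119 - 10)*(-73) = 109*(-73) = -7957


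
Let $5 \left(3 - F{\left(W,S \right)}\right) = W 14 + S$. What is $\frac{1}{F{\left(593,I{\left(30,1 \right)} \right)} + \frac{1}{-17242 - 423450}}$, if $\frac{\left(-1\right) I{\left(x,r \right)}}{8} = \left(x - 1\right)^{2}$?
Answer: $- \frac{2203460}{687038833} \approx -0.0032072$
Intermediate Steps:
$I{\left(x,r \right)} = - 8 \left(-1 + x\right)^{2}$ ($I{\left(x,r \right)} = - 8 \left(x - 1\right)^{2} = - 8 \left(-1 + x\right)^{2}$)
$F{\left(W,S \right)} = 3 - \frac{14 W}{5} - \frac{S}{5}$ ($F{\left(W,S \right)} = 3 - \frac{W 14 + S}{5} = 3 - \frac{14 W + S}{5} = 3 - \frac{S + 14 W}{5} = 3 - \left(\frac{S}{5} + \frac{14 W}{5}\right) = 3 - \frac{14 W}{5} - \frac{S}{5}$)
$\frac{1}{F{\left(593,I{\left(30,1 \right)} \right)} + \frac{1}{-17242 - 423450}} = \frac{1}{\left(3 - \frac{8302}{5} - \frac{\left(-8\right) \left(-1 + 30\right)^{2}}{5}\right) + \frac{1}{-17242 - 423450}} = \frac{1}{\left(3 - \frac{8302}{5} - \frac{\left(-8\right) 29^{2}}{5}\right) + \frac{1}{-440692}} = \frac{1}{\left(3 - \frac{8302}{5} - \frac{\left(-8\right) 841}{5}\right) - \frac{1}{440692}} = \frac{1}{\left(3 - \frac{8302}{5} - - \frac{6728}{5}\right) - \frac{1}{440692}} = \frac{1}{\left(3 - \frac{8302}{5} + \frac{6728}{5}\right) - \frac{1}{440692}} = \frac{1}{- \frac{1559}{5} - \frac{1}{440692}} = \frac{1}{- \frac{687038833}{2203460}} = - \frac{2203460}{687038833}$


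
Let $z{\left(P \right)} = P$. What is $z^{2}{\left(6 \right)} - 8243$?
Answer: $-8207$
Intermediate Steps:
$z^{2}{\left(6 \right)} - 8243 = 6^{2} - 8243 = 36 - 8243 = -8207$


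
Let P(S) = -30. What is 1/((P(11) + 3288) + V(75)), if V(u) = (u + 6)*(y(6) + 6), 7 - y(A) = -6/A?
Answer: 1/4392 ≈ 0.00022769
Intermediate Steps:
y(A) = 7 + 6/A (y(A) = 7 - (-6)/A = 7 + 6/A)
V(u) = 84 + 14*u (V(u) = (u + 6)*((7 + 6/6) + 6) = (6 + u)*((7 + 6*(⅙)) + 6) = (6 + u)*((7 + 1) + 6) = (6 + u)*(8 + 6) = (6 + u)*14 = 84 + 14*u)
1/((P(11) + 3288) + V(75)) = 1/((-30 + 3288) + (84 + 14*75)) = 1/(3258 + (84 + 1050)) = 1/(3258 + 1134) = 1/4392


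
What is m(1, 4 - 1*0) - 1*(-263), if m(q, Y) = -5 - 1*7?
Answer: 251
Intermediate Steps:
m(q, Y) = -12 (m(q, Y) = -5 - 7 = -12)
m(1, 4 - 1*0) - 1*(-263) = -12 - 1*(-263) = -12 + 263 = 251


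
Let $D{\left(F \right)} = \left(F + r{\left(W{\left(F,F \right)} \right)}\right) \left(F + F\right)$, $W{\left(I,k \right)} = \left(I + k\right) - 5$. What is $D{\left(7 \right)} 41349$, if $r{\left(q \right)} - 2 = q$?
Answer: $10419948$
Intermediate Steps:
$W{\left(I,k \right)} = -5 + I + k$
$r{\left(q \right)} = 2 + q$
$D{\left(F \right)} = 2 F \left(-3 + 3 F\right)$ ($D{\left(F \right)} = \left(F + \left(2 + \left(-5 + F + F\right)\right)\right) \left(F + F\right) = \left(F + \left(2 + \left(-5 + 2 F\right)\right)\right) 2 F = \left(F + \left(-3 + 2 F\right)\right) 2 F = \left(-3 + 3 F\right) 2 F = 2 F \left(-3 + 3 F\right)$)
$D{\left(7 \right)} 41349 = 6 \cdot 7 \left(-1 + 7\right) 41349 = 6 \cdot 7 \cdot 6 \cdot 41349 = 252 \cdot 41349 = 10419948$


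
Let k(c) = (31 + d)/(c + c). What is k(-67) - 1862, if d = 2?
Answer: -249541/134 ≈ -1862.2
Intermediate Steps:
k(c) = 33/(2*c) (k(c) = (31 + 2)/(c + c) = 33/((2*c)) = 33*(1/(2*c)) = 33/(2*c))
k(-67) - 1862 = (33/2)/(-67) - 1862 = (33/2)*(-1/67) - 1862 = -33/134 - 1862 = -249541/134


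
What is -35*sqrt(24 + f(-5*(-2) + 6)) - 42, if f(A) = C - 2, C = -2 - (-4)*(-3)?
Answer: -42 - 70*sqrt(2) ≈ -140.99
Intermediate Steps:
C = -14 (C = -2 - 1*12 = -2 - 12 = -14)
f(A) = -16 (f(A) = -14 - 2 = -16)
-35*sqrt(24 + f(-5*(-2) + 6)) - 42 = -35*sqrt(24 - 16) - 42 = -70*sqrt(2) - 42 = -42 - 70*sqrt(2)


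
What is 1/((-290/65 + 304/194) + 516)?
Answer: 1261/647026 ≈ 0.0019489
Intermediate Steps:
1/((-290/65 + 304/194) + 516) = 1/((-290*1/65 + 304*(1/194)) + 516) = 1/((-58/13 + 152/97) + 516) = 1/(-3650/1261 + 516) = 1/(647026/1261) = 1261/647026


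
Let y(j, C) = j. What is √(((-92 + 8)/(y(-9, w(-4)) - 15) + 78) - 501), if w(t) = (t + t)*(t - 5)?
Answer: I*√1678/2 ≈ 20.482*I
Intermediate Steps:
w(t) = 2*t*(-5 + t) (w(t) = (2*t)*(-5 + t) = 2*t*(-5 + t))
√(((-92 + 8)/(y(-9, w(-4)) - 15) + 78) - 501) = √(((-92 + 8)/(-9 - 15) + 78) - 501) = √((-84/(-24) + 78) - 501) = √((-84*(-1/24) + 78) - 501) = √((7/2 + 78) - 501) = √(163/2 - 501) = √(-839/2) = I*√1678/2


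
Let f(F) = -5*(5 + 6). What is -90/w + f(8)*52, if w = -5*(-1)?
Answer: -2878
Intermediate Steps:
f(F) = -55 (f(F) = -5*11 = -55)
w = 5
-90/w + f(8)*52 = -90/5 - 55*52 = -90*⅕ - 2860 = -18 - 2860 = -2878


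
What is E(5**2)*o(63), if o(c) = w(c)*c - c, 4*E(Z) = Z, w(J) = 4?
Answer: 4725/4 ≈ 1181.3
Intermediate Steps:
E(Z) = Z/4
o(c) = 3*c (o(c) = 4*c - c = 3*c)
E(5**2)*o(63) = ((1/4)*5**2)*(3*63) = ((1/4)*25)*189 = (25/4)*189 = 4725/4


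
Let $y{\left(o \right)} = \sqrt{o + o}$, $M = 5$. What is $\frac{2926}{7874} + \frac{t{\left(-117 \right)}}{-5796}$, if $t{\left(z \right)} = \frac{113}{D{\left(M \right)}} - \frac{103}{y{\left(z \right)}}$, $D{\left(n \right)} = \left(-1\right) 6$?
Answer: $\frac{51322169}{136913112} - \frac{103 i \sqrt{26}}{452088} \approx 0.37485 - 0.0011617 i$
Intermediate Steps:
$D{\left(n \right)} = -6$
$y{\left(o \right)} = \sqrt{2} \sqrt{o}$ ($y{\left(o \right)} = \sqrt{2 o} = \sqrt{2} \sqrt{o}$)
$t{\left(z \right)} = - \frac{113}{6} - \frac{103 \sqrt{2}}{2 \sqrt{z}}$ ($t{\left(z \right)} = \frac{113}{-6} - \frac{103}{\sqrt{2} \sqrt{z}} = 113 \left(- \frac{1}{6}\right) - 103 \frac{\sqrt{2}}{2 \sqrt{z}} = - \frac{113}{6} - \frac{103 \sqrt{2}}{2 \sqrt{z}}$)
$\frac{2926}{7874} + \frac{t{\left(-117 \right)}}{-5796} = \frac{2926}{7874} + \frac{- \frac{113}{6} - \frac{103 \sqrt{2}}{2 \cdot 3 i \sqrt{13}}}{-5796} = 2926 \cdot \frac{1}{7874} + \left(- \frac{113}{6} - \frac{103 \sqrt{2} \left(- \frac{i \sqrt{13}}{39}\right)}{2}\right) \left(- \frac{1}{5796}\right) = \frac{1463}{3937} + \left(- \frac{113}{6} + \frac{103 i \sqrt{26}}{78}\right) \left(- \frac{1}{5796}\right) = \frac{1463}{3937} + \left(\frac{113}{34776} - \frac{103 i \sqrt{26}}{452088}\right) = \frac{51322169}{136913112} - \frac{103 i \sqrt{26}}{452088}$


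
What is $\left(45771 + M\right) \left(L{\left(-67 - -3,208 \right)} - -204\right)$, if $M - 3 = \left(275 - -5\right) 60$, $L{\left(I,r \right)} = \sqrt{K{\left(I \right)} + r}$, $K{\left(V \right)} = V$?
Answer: $13515984$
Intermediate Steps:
$L{\left(I,r \right)} = \sqrt{I + r}$
$M = 16803$ ($M = 3 + \left(275 - -5\right) 60 = 3 + \left(275 + 5\right) 60 = 3 + 280 \cdot 60 = 3 + 16800 = 16803$)
$\left(45771 + M\right) \left(L{\left(-67 - -3,208 \right)} - -204\right) = \left(45771 + 16803\right) \left(\sqrt{\left(-67 - -3\right) + 208} - -204\right) = 62574 \left(\sqrt{\left(-67 + 3\right) + 208} + 204\right) = 62574 \left(\sqrt{-64 + 208} + 204\right) = 62574 \left(\sqrt{144} + 204\right) = 62574 \left(12 + 204\right) = 62574 \cdot 216 = 13515984$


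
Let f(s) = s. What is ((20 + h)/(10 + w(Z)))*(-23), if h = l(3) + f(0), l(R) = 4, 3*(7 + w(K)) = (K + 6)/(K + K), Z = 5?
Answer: -16560/101 ≈ -163.96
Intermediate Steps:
w(K) = -7 + (6 + K)/(6*K) (w(K) = -7 + ((K + 6)/(K + K))/3 = -7 + ((6 + K)/((2*K)))/3 = -7 + ((6 + K)*(1/(2*K)))/3 = -7 + ((6 + K)/(2*K))/3 = -7 + (6 + K)/(6*K))
h = 4 (h = 4 + 0 = 4)
((20 + h)/(10 + w(Z)))*(-23) = ((20 + 4)/(10 + (-41/6 + 1/5)))*(-23) = (24/(10 + (-41/6 + 1/5)))*(-23) = (24/(10 - 199/30))*(-23) = (24/(101/30))*(-23) = (24*(30/101))*(-23) = (720/101)*(-23) = -16560/101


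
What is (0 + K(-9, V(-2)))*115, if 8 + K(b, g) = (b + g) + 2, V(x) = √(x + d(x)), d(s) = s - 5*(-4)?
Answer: -1265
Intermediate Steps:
d(s) = 20 + s (d(s) = s + 20 = 20 + s)
V(x) = √(20 + 2*x) (V(x) = √(x + (20 + x)) = √(20 + 2*x))
K(b, g) = -6 + b + g (K(b, g) = -8 + ((b + g) + 2) = -8 + (2 + b + g) = -6 + b + g)
(0 + K(-9, V(-2)))*115 = (0 + (-6 - 9 + √(20 + 2*(-2))))*115 = (0 + (-6 - 9 + √(20 - 4)))*115 = (0 + (-6 - 9 + √16))*115 = (0 + (-6 - 9 + 4))*115 = (0 - 11)*115 = -11*115 = -1265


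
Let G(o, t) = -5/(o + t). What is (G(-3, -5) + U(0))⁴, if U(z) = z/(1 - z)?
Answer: 625/4096 ≈ 0.15259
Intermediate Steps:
(G(-3, -5) + U(0))⁴ = (-5/(-3 - 5) - 1*0/(-1 + 0))⁴ = (-5/(-8) - 1*0/(-1))⁴ = (-5*(-⅛) - 1*0*(-1))⁴ = (5/8 + 0)⁴ = (5/8)⁴ = 625/4096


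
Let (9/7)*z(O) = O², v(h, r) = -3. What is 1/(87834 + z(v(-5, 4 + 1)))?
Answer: 1/87841 ≈ 1.1384e-5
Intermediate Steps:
z(O) = 7*O²/9
1/(87834 + z(v(-5, 4 + 1))) = 1/(87834 + (7/9)*(-3)²) = 1/(87834 + (7/9)*9) = 1/(87834 + 7) = 1/87841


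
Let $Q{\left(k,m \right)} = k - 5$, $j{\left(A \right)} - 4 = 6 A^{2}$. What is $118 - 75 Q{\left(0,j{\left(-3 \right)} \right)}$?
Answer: $493$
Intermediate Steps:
$j{\left(A \right)} = 4 + 6 A^{2}$
$Q{\left(k,m \right)} = -5 + k$
$118 - 75 Q{\left(0,j{\left(-3 \right)} \right)} = 118 - 75 \left(-5 + 0\right) = 118 - -375 = 118 + 375 = 493$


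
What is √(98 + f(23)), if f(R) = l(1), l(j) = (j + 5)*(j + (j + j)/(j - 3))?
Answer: 7*√2 ≈ 9.8995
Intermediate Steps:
l(j) = (5 + j)*(j + 2*j/(-3 + j)) (l(j) = (5 + j)*(j + (2*j)/(-3 + j)) = (5 + j)*(j + 2*j/(-3 + j)))
f(R) = 0 (f(R) = 1*(-5 + 1² + 4*1)/(-3 + 1) = 1*(-5 + 1 + 4)/(-2) = 1*(-½)*0 = 0)
√(98 + f(23)) = √(98 + 0) = √98 = 7*√2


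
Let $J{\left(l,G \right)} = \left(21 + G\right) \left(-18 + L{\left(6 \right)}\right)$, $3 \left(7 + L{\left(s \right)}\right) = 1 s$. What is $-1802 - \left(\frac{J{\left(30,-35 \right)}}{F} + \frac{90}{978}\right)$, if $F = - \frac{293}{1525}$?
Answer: $- \frac{6024963}{47759} \approx -126.15$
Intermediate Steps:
$L{\left(s \right)} = -7 + \frac{s}{3}$ ($L{\left(s \right)} = -7 + \frac{1 s}{3} = -7 + \frac{s}{3}$)
$J{\left(l,G \right)} = -483 - 23 G$ ($J{\left(l,G \right)} = \left(21 + G\right) \left(-18 + \left(-7 + \frac{1}{3} \cdot 6\right)\right) = \left(21 + G\right) \left(-18 + \left(-7 + 2\right)\right) = \left(21 + G\right) \left(-18 - 5\right) = \left(21 + G\right) \left(-23\right) = -483 - 23 G$)
$F = - \frac{293}{1525}$ ($F = \left(-293\right) \frac{1}{1525} = - \frac{293}{1525} \approx -0.19213$)
$-1802 - \left(\frac{J{\left(30,-35 \right)}}{F} + \frac{90}{978}\right) = -1802 - \left(\frac{-483 - -805}{- \frac{293}{1525}} + \frac{90}{978}\right) = -1802 - \left(\left(-483 + 805\right) \left(- \frac{1525}{293}\right) + 90 \cdot \frac{1}{978}\right) = -1802 - \left(322 \left(- \frac{1525}{293}\right) + \frac{15}{163}\right) = -1802 - \left(- \frac{491050}{293} + \frac{15}{163}\right) = -1802 - - \frac{80036755}{47759} = -1802 + \frac{80036755}{47759} = - \frac{6024963}{47759}$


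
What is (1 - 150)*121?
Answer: -18029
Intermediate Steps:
(1 - 150)*121 = -149*121 = -18029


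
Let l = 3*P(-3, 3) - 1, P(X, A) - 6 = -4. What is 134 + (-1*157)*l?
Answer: -651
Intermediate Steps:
P(X, A) = 2 (P(X, A) = 6 - 4 = 2)
l = 5 (l = 3*2 - 1 = 6 - 1 = 5)
134 + (-1*157)*l = 134 - 1*157*5 = 134 - 157*5 = 134 - 785 = -651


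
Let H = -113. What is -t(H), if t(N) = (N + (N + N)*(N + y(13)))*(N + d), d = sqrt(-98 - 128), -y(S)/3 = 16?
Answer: 4098849 - 36273*I*sqrt(226) ≈ 4.0988e+6 - 5.453e+5*I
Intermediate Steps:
y(S) = -48 (y(S) = -3*16 = -48)
d = I*sqrt(226) (d = sqrt(-226) = I*sqrt(226) ≈ 15.033*I)
t(N) = (N + I*sqrt(226))*(N + 2*N*(-48 + N)) (t(N) = (N + (N + N)*(N - 48))*(N + I*sqrt(226)) = (N + (2*N)*(-48 + N))*(N + I*sqrt(226)) = (N + 2*N*(-48 + N))*(N + I*sqrt(226)) = (N + I*sqrt(226))*(N + 2*N*(-48 + N)))
-t(H) = -(-113)*(-95*(-113) + 2*(-113)**2 - 95*I*sqrt(226) + 2*I*(-113)*sqrt(226)) = -(-113)*(10735 + 2*12769 - 95*I*sqrt(226) - 226*I*sqrt(226)) = -(-113)*(10735 + 25538 - 95*I*sqrt(226) - 226*I*sqrt(226)) = -(-113)*(36273 - 321*I*sqrt(226)) = -(-4098849 + 36273*I*sqrt(226)) = 4098849 - 36273*I*sqrt(226)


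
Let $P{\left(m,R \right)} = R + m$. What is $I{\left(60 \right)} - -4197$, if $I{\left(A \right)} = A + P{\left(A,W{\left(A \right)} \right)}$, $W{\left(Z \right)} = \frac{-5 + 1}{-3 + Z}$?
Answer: $\frac{246065}{57} \approx 4316.9$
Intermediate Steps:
$W{\left(Z \right)} = - \frac{4}{-3 + Z}$
$I{\left(A \right)} = - \frac{4}{-3 + A} + 2 A$ ($I{\left(A \right)} = A + \left(- \frac{4}{-3 + A} + A\right) = A + \left(A - \frac{4}{-3 + A}\right) = - \frac{4}{-3 + A} + 2 A$)
$I{\left(60 \right)} - -4197 = \frac{2 \left(-2 + 60 \left(-3 + 60\right)\right)}{-3 + 60} - -4197 = \frac{2 \left(-2 + 60 \cdot 57\right)}{57} + 4197 = 2 \cdot \frac{1}{57} \left(-2 + 3420\right) + 4197 = 2 \cdot \frac{1}{57} \cdot 3418 + 4197 = \frac{6836}{57} + 4197 = \frac{246065}{57}$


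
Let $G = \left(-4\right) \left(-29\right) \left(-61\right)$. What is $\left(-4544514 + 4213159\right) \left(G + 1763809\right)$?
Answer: $-582102263215$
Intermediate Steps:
$G = -7076$ ($G = 116 \left(-61\right) = -7076$)
$\left(-4544514 + 4213159\right) \left(G + 1763809\right) = \left(-4544514 + 4213159\right) \left(-7076 + 1763809\right) = \left(-331355\right) 1756733 = -582102263215$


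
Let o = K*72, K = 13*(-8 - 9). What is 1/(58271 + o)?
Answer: 1/42359 ≈ 2.3608e-5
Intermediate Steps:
K = -221 (K = 13*(-17) = -221)
o = -15912 (o = -221*72 = -15912)
1/(58271 + o) = 1/(58271 - 15912) = 1/42359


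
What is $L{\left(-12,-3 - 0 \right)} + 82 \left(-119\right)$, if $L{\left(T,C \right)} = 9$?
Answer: $-9749$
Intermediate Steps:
$L{\left(-12,-3 - 0 \right)} + 82 \left(-119\right) = 9 + 82 \left(-119\right) = 9 - 9758 = -9749$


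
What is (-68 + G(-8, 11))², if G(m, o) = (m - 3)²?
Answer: 2809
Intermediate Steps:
G(m, o) = (-3 + m)²
(-68 + G(-8, 11))² = (-68 + (-3 - 8)²)² = (-68 + (-11)²)² = (-68 + 121)² = 53² = 2809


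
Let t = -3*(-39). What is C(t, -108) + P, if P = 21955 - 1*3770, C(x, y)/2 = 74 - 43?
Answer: 18247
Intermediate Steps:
t = 117
C(x, y) = 62 (C(x, y) = 2*(74 - 43) = 2*31 = 62)
P = 18185 (P = 21955 - 3770 = 18185)
C(t, -108) + P = 62 + 18185 = 18247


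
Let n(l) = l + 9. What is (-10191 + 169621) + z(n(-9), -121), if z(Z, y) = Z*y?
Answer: 159430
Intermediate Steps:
n(l) = 9 + l
(-10191 + 169621) + z(n(-9), -121) = (-10191 + 169621) + (9 - 9)*(-121) = 159430 + 0*(-121) = 159430 + 0 = 159430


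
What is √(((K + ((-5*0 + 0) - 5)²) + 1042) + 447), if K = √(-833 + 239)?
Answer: √(1514 + 3*I*√66) ≈ 38.911 + 0.3132*I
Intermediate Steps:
K = 3*I*√66 (K = √(-594) = 3*I*√66 ≈ 24.372*I)
√(((K + ((-5*0 + 0) - 5)²) + 1042) + 447) = √(((3*I*√66 + ((-5*0 + 0) - 5)²) + 1042) + 447) = √(((3*I*√66 + ((0 + 0) - 5)²) + 1042) + 447) = √(((3*I*√66 + (0 - 5)²) + 1042) + 447) = √(((3*I*√66 + (-5)²) + 1042) + 447) = √(((3*I*√66 + 25) + 1042) + 447) = √(((25 + 3*I*√66) + 1042) + 447) = √((1067 + 3*I*√66) + 447) = √(1514 + 3*I*√66)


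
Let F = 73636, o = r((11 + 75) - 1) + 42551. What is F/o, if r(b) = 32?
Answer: 73636/42583 ≈ 1.7292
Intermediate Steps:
o = 42583 (o = 32 + 42551 = 42583)
F/o = 73636/42583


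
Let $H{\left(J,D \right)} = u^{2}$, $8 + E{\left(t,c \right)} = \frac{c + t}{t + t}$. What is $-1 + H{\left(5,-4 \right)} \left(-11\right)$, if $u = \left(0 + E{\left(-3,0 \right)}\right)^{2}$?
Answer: $- \frac{556891}{16} \approx -34806.0$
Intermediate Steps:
$E{\left(t,c \right)} = -8 + \frac{c + t}{2 t}$ ($E{\left(t,c \right)} = -8 + \frac{c + t}{t + t} = -8 + \frac{c + t}{2 t}$)
$u = \frac{225}{4}$ ($u = \left(0 + \frac{0 - -45}{2 \left(-3\right)}\right)^{2} = \left(0 + \frac{1}{2} \left(- \frac{1}{3}\right) \left(0 + 45\right)\right)^{2} = \left(0 + \frac{1}{2} \left(- \frac{1}{3}\right) 45\right)^{2} = \left(0 - \frac{15}{2}\right)^{2} = \left(- \frac{15}{2}\right)^{2} = \frac{225}{4} \approx 56.25$)
$H{\left(J,D \right)} = \frac{50625}{16}$ ($H{\left(J,D \right)} = \left(\frac{225}{4}\right)^{2} = \frac{50625}{16}$)
$-1 + H{\left(5,-4 \right)} \left(-11\right) = -1 + \frac{50625}{16} \left(-11\right) = -1 - \frac{556875}{16} = - \frac{556891}{16}$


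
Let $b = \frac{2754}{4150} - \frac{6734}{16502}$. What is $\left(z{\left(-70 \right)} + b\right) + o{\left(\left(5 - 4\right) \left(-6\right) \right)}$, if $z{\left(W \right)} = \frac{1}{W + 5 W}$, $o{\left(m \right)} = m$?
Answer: $- \frac{223373281}{38868900} \approx -5.7468$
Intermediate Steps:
$b = \frac{118246}{462725}$ ($b = 2754 \cdot \frac{1}{4150} - \frac{91}{223} = \frac{1377}{2075} - \frac{91}{223} = \frac{118246}{462725} \approx 0.25554$)
$z{\left(W \right)} = \frac{1}{6 W}$
$\left(z{\left(-70 \right)} + b\right) + o{\left(\left(5 - 4\right) \left(-6\right) \right)} = \left(\frac{1}{6 \left(-70\right)} + \frac{118246}{462725}\right) + \left(5 - 4\right) \left(-6\right) = \left(\frac{1}{6} \left(- \frac{1}{70}\right) + \frac{118246}{462725}\right) + 1 \left(-6\right) = \left(- \frac{1}{420} + \frac{118246}{462725}\right) - 6 = \frac{9840119}{38868900} - 6 = - \frac{223373281}{38868900}$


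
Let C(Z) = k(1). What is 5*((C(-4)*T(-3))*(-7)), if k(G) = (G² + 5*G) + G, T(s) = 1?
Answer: -245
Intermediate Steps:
k(G) = G² + 6*G
C(Z) = 7 (C(Z) = 1*(6 + 1) = 1*7 = 7)
5*((C(-4)*T(-3))*(-7)) = 5*((7*1)*(-7)) = 5*(7*(-7)) = 5*(-49) = -245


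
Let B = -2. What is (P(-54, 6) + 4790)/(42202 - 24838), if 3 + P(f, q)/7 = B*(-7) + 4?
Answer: 4895/17364 ≈ 0.28191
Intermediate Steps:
P(f, q) = 105 (P(f, q) = -21 + 7*(-2*(-7) + 4) = -21 + 7*(14 + 4) = -21 + 7*18 = -21 + 126 = 105)
(P(-54, 6) + 4790)/(42202 - 24838) = (105 + 4790)/(42202 - 24838) = 4895/17364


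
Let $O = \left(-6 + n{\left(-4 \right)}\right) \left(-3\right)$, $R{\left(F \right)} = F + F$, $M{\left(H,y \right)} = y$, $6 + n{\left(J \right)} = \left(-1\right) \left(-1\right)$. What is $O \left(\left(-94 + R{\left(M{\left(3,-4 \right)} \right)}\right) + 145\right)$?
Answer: $1419$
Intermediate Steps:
$n{\left(J \right)} = -5$ ($n{\left(J \right)} = -6 - -1 = -6 + 1 = -5$)
$R{\left(F \right)} = 2 F$
$O = 33$ ($O = \left(-6 - 5\right) \left(-3\right) = \left(-11\right) \left(-3\right) = 33$)
$O \left(\left(-94 + R{\left(M{\left(3,-4 \right)} \right)}\right) + 145\right) = 33 \left(\left(-94 + 2 \left(-4\right)\right) + 145\right) = 33 \left(\left(-94 - 8\right) + 145\right) = 33 \left(-102 + 145\right) = 33 \cdot 43 = 1419$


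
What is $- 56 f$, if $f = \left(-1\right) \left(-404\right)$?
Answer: $-22624$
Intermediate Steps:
$f = 404$
$- 56 f = \left(-56\right) 404 = -22624$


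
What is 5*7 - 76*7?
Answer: -497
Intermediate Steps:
5*7 - 76*7 = 35 - 532 = -497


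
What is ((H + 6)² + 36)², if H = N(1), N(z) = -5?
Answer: 1369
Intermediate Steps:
H = -5
((H + 6)² + 36)² = ((-5 + 6)² + 36)² = (1² + 36)² = (1 + 36)² = 37² = 1369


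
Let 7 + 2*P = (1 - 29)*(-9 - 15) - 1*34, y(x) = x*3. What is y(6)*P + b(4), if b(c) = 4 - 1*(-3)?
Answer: 5686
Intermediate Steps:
y(x) = 3*x
b(c) = 7 (b(c) = 4 + 3 = 7)
P = 631/2 (P = -7/2 + ((1 - 29)*(-9 - 15) - 1*34)/2 = -7/2 + (-28*(-24) - 34)/2 = -7/2 + (672 - 34)/2 = -7/2 + (½)*638 = -7/2 + 319 = 631/2 ≈ 315.50)
y(6)*P + b(4) = (3*6)*(631/2) + 7 = 18*(631/2) + 7 = 5679 + 7 = 5686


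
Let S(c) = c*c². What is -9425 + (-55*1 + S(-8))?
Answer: -9992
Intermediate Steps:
S(c) = c³
-9425 + (-55*1 + S(-8)) = -9425 + (-55*1 + (-8)³) = -9425 + (-55 - 512) = -9425 - 567 = -9992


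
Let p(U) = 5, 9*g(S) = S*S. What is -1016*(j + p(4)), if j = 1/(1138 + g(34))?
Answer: -28955492/5699 ≈ -5080.8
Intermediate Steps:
g(S) = S²/9 (g(S) = (S*S)/9 = S²/9)
j = 9/11398 (j = 1/(1138 + (⅑)*34²) = 1/(1138 + (⅑)*1156) = 1/(1138 + 1156/9) = 1/(11398/9) = 9/11398 ≈ 0.00078961)
-1016*(j + p(4)) = -1016*(9/11398 + 5) = -1016*56999/11398 = -28955492/5699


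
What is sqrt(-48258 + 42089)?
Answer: I*sqrt(6169) ≈ 78.543*I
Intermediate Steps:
sqrt(-48258 + 42089) = sqrt(-6169) = I*sqrt(6169)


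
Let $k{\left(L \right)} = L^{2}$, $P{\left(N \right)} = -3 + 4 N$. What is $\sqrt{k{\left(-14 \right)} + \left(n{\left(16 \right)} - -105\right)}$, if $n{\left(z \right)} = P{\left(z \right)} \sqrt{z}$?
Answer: $\sqrt{545} \approx 23.345$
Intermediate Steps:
$n{\left(z \right)} = \sqrt{z} \left(-3 + 4 z\right)$ ($n{\left(z \right)} = \left(-3 + 4 z\right) \sqrt{z} = \sqrt{z} \left(-3 + 4 z\right)$)
$\sqrt{k{\left(-14 \right)} + \left(n{\left(16 \right)} - -105\right)} = \sqrt{\left(-14\right)^{2} - \left(-105 - \sqrt{16} \left(-3 + 4 \cdot 16\right)\right)} = \sqrt{196 + \left(4 \left(-3 + 64\right) + 105\right)} = \sqrt{196 + \left(4 \cdot 61 + 105\right)} = \sqrt{196 + \left(244 + 105\right)} = \sqrt{196 + 349} = \sqrt{545}$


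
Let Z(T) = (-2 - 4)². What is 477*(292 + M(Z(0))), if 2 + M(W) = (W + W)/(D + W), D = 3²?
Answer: 695466/5 ≈ 1.3909e+5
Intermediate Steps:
D = 9
Z(T) = 36 (Z(T) = (-6)² = 36)
M(W) = -2 + 2*W/(9 + W) (M(W) = -2 + (W + W)/(9 + W) = -2 + (2*W)/(9 + W) = -2 + 2*W/(9 + W))
477*(292 + M(Z(0))) = 477*(292 - 18/(9 + 36)) = 477*(292 - 18/45) = 477*(292 - 18*1/45) = 477*(292 - ⅖) = 477*(1458/5) = 695466/5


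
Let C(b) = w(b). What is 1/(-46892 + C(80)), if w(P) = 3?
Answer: -1/46889 ≈ -2.1327e-5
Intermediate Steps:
C(b) = 3
1/(-46892 + C(80)) = 1/(-46892 + 3) = 1/(-46889) = -1/46889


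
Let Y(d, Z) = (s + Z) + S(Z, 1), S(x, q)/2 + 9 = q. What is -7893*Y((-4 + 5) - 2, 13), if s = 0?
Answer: 23679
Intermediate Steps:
S(x, q) = -18 + 2*q
Y(d, Z) = -16 + Z (Y(d, Z) = (0 + Z) + (-18 + 2*1) = Z + (-18 + 2) = Z - 16 = -16 + Z)
-7893*Y((-4 + 5) - 2, 13) = -7893*(-16 + 13) = -7893*(-3) = 23679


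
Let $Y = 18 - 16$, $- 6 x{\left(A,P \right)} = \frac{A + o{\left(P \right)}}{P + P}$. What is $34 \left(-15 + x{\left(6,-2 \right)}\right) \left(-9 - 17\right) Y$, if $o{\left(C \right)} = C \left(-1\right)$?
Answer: $\frac{77792}{3} \approx 25931.0$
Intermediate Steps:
$o{\left(C \right)} = - C$
$x{\left(A,P \right)} = - \frac{A - P}{12 P}$ ($x{\left(A,P \right)} = - \frac{\left(A - P\right) \frac{1}{P + P}}{6} = - \frac{\left(A - P\right) \frac{1}{2 P}}{6} = - \frac{\frac{1}{2} \frac{1}{P} \left(A - P\right)}{6} = - \frac{A - P}{12 P}$)
$Y = 2$
$34 \left(-15 + x{\left(6,-2 \right)}\right) \left(-9 - 17\right) Y = 34 \left(-15 + \frac{-2 - 6}{12 \left(-2\right)}\right) \left(-9 - 17\right) 2 = 34 \left(-15 + \frac{1}{12} \left(- \frac{1}{2}\right) \left(-2 - 6\right)\right) \left(-26\right) 2 = 34 \left(-15 + \frac{1}{12} \left(- \frac{1}{2}\right) \left(-8\right)\right) \left(-26\right) 2 = 34 \left(-15 + \frac{1}{3}\right) \left(-26\right) 2 = 34 \left(\left(- \frac{44}{3}\right) \left(-26\right)\right) 2 = 34 \cdot \frac{1144}{3} \cdot 2 = \frac{38896}{3} \cdot 2 = \frac{77792}{3}$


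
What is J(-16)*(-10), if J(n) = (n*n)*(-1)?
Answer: 2560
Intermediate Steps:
J(n) = -n² (J(n) = n²*(-1) = -n²)
J(-16)*(-10) = -1*(-16)²*(-10) = -1*256*(-10) = -256*(-10) = 2560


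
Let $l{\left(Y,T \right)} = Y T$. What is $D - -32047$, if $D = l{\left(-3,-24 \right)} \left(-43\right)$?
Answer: $28951$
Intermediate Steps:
$l{\left(Y,T \right)} = T Y$
$D = -3096$ ($D = \left(-24\right) \left(-3\right) \left(-43\right) = 72 \left(-43\right) = -3096$)
$D - -32047 = -3096 - -32047 = -3096 + 32047 = 28951$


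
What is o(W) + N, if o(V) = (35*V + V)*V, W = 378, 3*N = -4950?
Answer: 5142174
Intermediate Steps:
N = -1650 (N = (⅓)*(-4950) = -1650)
o(V) = 36*V² (o(V) = (36*V)*V = 36*V²)
o(W) + N = 36*378² - 1650 = 36*142884 - 1650 = 5143824 - 1650 = 5142174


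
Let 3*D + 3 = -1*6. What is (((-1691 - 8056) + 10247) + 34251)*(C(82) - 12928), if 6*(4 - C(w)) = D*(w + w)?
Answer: -446272342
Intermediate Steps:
D = -3 (D = -1 + (-1*6)/3 = -1 + (1/3)*(-6) = -1 - 2 = -3)
C(w) = 4 + w (C(w) = 4 - (-1)*(w + w)/2 = 4 - (-1)*2*w/2 = 4 - (-1)*w = 4 + w)
(((-1691 - 8056) + 10247) + 34251)*(C(82) - 12928) = (((-1691 - 8056) + 10247) + 34251)*((4 + 82) - 12928) = ((-9747 + 10247) + 34251)*(86 - 12928) = (500 + 34251)*(-12842) = 34751*(-12842) = -446272342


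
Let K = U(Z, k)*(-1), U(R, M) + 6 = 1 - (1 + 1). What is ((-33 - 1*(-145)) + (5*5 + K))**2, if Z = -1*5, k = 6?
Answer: 20736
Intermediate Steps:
Z = -5
U(R, M) = -7 (U(R, M) = -6 + (1 - (1 + 1)) = -6 + (1 - 1*2) = -6 + (1 - 2) = -6 - 1 = -7)
K = 7 (K = -7*(-1) = 7)
((-33 - 1*(-145)) + (5*5 + K))**2 = ((-33 - 1*(-145)) + (5*5 + 7))**2 = ((-33 + 145) + (25 + 7))**2 = (112 + 32)**2 = 144**2 = 20736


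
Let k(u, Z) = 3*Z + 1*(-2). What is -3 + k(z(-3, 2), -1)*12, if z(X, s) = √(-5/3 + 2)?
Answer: -63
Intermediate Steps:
z(X, s) = √3/3 (z(X, s) = √(-5*⅓ + 2) = √(-5/3 + 2) = √(⅓) = √3/3)
k(u, Z) = -2 + 3*Z (k(u, Z) = 3*Z - 2 = -2 + 3*Z)
-3 + k(z(-3, 2), -1)*12 = -3 + (-2 + 3*(-1))*12 = -3 + (-2 - 3)*12 = -3 - 5*12 = -3 - 60 = -63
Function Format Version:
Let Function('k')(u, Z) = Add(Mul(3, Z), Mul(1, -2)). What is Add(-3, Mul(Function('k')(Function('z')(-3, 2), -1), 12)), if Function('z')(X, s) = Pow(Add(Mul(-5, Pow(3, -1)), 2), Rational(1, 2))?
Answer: -63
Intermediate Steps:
Function('z')(X, s) = Mul(Rational(1, 3), Pow(3, Rational(1, 2))) (Function('z')(X, s) = Pow(Add(Mul(-5, Rational(1, 3)), 2), Rational(1, 2)) = Pow(Add(Rational(-5, 3), 2), Rational(1, 2)) = Pow(Rational(1, 3), Rational(1, 2)) = Mul(Rational(1, 3), Pow(3, Rational(1, 2))))
Function('k')(u, Z) = Add(-2, Mul(3, Z)) (Function('k')(u, Z) = Add(Mul(3, Z), -2) = Add(-2, Mul(3, Z)))
Add(-3, Mul(Function('k')(Function('z')(-3, 2), -1), 12)) = Add(-3, Mul(Add(-2, Mul(3, -1)), 12)) = Add(-3, Mul(Add(-2, -3), 12)) = Add(-3, Mul(-5, 12)) = Add(-3, -60) = -63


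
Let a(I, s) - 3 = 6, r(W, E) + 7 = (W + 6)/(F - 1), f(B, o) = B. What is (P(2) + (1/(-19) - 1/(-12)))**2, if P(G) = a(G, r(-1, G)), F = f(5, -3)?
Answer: 4239481/51984 ≈ 81.554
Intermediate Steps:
F = 5
r(W, E) = -11/2 + W/4 (r(W, E) = -7 + (W + 6)/(5 - 1) = -7 + (6 + W)/4 = -7 + (6 + W)*(1/4) = -7 + (3/2 + W/4) = -11/2 + W/4)
a(I, s) = 9 (a(I, s) = 3 + 6 = 9)
P(G) = 9
(P(2) + (1/(-19) - 1/(-12)))**2 = (9 + (1/(-19) - 1/(-12)))**2 = (9 + (1*(-1/19) - 1*(-1/12)))**2 = (9 + (-1/19 + 1/12))**2 = (9 + 7/228)**2 = (2059/228)**2 = 4239481/51984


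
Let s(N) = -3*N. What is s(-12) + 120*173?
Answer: 20796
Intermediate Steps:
s(-12) + 120*173 = -3*(-12) + 120*173 = 36 + 20760 = 20796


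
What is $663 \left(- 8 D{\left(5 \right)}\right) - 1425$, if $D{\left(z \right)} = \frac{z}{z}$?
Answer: $-6729$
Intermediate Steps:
$D{\left(z \right)} = 1$
$663 \left(- 8 D{\left(5 \right)}\right) - 1425 = 663 \left(\left(-8\right) 1\right) - 1425 = 663 \left(-8\right) - 1425 = -5304 - 1425 = -6729$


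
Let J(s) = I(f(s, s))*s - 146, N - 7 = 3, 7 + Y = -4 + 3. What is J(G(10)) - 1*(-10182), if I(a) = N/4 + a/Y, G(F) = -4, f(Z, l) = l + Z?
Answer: 10022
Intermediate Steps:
Y = -8 (Y = -7 + (-4 + 3) = -7 - 1 = -8)
N = 10 (N = 7 + 3 = 10)
f(Z, l) = Z + l
I(a) = 5/2 - a/8 (I(a) = 10/4 + a/(-8) = 10*(¼) + a*(-⅛) = 5/2 - a/8)
J(s) = -146 + s*(5/2 - s/4) (J(s) = (5/2 - (s + s)/8)*s - 146 = (5/2 - s/4)*s - 146 = s*(5/2 - s/4) - 146 = -146 + s*(5/2 - s/4))
J(G(10)) - 1*(-10182) = (-146 + (¼)*(-4)*(10 - 1*(-4))) - 1*(-10182) = (-146 + (¼)*(-4)*(10 + 4)) + 10182 = (-146 + (¼)*(-4)*14) + 10182 = (-146 - 14) + 10182 = -160 + 10182 = 10022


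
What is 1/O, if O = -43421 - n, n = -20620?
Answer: -1/22801 ≈ -4.3858e-5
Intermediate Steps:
O = -22801 (O = -43421 - 1*(-20620) = -43421 + 20620 = -22801)
1/O = 1/(-22801) = -1/22801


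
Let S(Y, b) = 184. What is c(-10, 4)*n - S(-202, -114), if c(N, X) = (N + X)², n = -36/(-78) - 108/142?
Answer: -179768/923 ≈ -194.76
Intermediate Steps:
n = -276/923 (n = -36*(-1/78) - 108*1/142 = 6/13 - 54/71 = -276/923 ≈ -0.29903)
c(-10, 4)*n - S(-202, -114) = (-10 + 4)²*(-276/923) - 1*184 = (-6)²*(-276/923) - 184 = 36*(-276/923) - 184 = -9936/923 - 184 = -179768/923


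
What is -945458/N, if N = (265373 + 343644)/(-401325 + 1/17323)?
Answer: 6572968646492092/10550001491 ≈ 6.2303e+5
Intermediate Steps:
N = -10550001491/6952152974 (N = 609017/(-401325 + 1/17323) = 609017/(-6952152974/17323) = 609017*(-17323/6952152974) = -10550001491/6952152974 ≈ -1.5175)
-945458/N = -945458/(-10550001491/6952152974) = -945458*(-6952152974/10550001491) = 6572968646492092/10550001491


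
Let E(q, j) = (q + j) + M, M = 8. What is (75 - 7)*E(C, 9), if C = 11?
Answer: 1904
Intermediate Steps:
E(q, j) = 8 + j + q (E(q, j) = (q + j) + 8 = (j + q) + 8 = 8 + j + q)
(75 - 7)*E(C, 9) = (75 - 7)*(8 + 9 + 11) = 68*28 = 1904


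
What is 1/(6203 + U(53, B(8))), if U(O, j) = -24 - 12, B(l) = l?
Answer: 1/6167 ≈ 0.00016215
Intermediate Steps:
U(O, j) = -36
1/(6203 + U(53, B(8))) = 1/(6203 - 36) = 1/6167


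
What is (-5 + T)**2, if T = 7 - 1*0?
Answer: 4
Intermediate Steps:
T = 7 (T = 7 + 0 = 7)
(-5 + T)**2 = (-5 + 7)**2 = 2**2 = 4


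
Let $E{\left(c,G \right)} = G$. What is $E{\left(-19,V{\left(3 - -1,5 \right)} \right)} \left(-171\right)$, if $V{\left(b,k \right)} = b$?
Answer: $-684$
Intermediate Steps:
$E{\left(-19,V{\left(3 - -1,5 \right)} \right)} \left(-171\right) = \left(3 - -1\right) \left(-171\right) = \left(3 + 1\right) \left(-171\right) = 4 \left(-171\right) = -684$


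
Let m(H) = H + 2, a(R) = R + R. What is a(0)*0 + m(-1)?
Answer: 1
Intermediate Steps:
a(R) = 2*R
m(H) = 2 + H
a(0)*0 + m(-1) = (2*0)*0 + (2 - 1) = 0*0 + 1 = 0 + 1 = 1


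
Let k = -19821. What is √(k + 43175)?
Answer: √23354 ≈ 152.82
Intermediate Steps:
√(k + 43175) = √(-19821 + 43175) = √23354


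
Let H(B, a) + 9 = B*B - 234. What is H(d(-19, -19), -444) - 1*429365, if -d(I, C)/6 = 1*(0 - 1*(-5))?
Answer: -428708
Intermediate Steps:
d(I, C) = -30 (d(I, C) = -6*(0 - 1*(-5)) = -6*(0 + 5) = -6*5 = -30)
H(B, a) = -243 + B**2 (H(B, a) = -9 + (B*B - 234) = -9 + (B**2 - 234) = -9 + (-234 + B**2) = -243 + B**2)
H(d(-19, -19), -444) - 1*429365 = (-243 + (-30)**2) - 1*429365 = (-243 + 900) - 429365 = 657 - 429365 = -428708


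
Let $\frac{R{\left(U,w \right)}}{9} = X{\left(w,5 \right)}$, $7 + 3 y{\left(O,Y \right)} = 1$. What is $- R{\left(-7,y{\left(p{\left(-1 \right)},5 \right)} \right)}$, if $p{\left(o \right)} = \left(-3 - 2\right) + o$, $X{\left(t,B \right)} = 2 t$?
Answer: $36$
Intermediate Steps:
$p{\left(o \right)} = -5 + o$
$y{\left(O,Y \right)} = -2$ ($y{\left(O,Y \right)} = - \frac{7}{3} + \frac{1}{3} \cdot 1 = - \frac{7}{3} + \frac{1}{3} = -2$)
$R{\left(U,w \right)} = 18 w$ ($R{\left(U,w \right)} = 9 \cdot 2 w = 18 w$)
$- R{\left(-7,y{\left(p{\left(-1 \right)},5 \right)} \right)} = - 18 \left(-2\right) = \left(-1\right) \left(-36\right) = 36$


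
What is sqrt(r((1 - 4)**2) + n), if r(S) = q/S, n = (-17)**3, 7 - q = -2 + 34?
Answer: I*sqrt(44242)/3 ≈ 70.113*I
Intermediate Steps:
q = -25 (q = 7 - (-2 + 34) = 7 - 1*32 = 7 - 32 = -25)
n = -4913
r(S) = -25/S
sqrt(r((1 - 4)**2) + n) = sqrt(-25/(1 - 4)**2 - 4913) = sqrt(-25/((-3)**2) - 4913) = sqrt(-25/9 - 4913) = sqrt(-44242/9) = I*sqrt(44242)/3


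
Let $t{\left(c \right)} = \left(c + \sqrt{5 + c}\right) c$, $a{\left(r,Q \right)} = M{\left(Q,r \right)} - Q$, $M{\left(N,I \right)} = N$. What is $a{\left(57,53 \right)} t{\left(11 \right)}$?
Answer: $0$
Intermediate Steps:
$a{\left(r,Q \right)} = 0$ ($a{\left(r,Q \right)} = Q - Q = 0$)
$t{\left(c \right)} = c \left(c + \sqrt{5 + c}\right)$
$a{\left(57,53 \right)} t{\left(11 \right)} = 0 \cdot 11 \left(11 + \sqrt{5 + 11}\right) = 0 \cdot 11 \left(11 + \sqrt{16}\right) = 0 \cdot 11 \left(11 + 4\right) = 0 \cdot 11 \cdot 15 = 0 \cdot 165 = 0$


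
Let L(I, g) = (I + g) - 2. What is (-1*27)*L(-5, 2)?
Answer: 135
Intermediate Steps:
L(I, g) = -2 + I + g
(-1*27)*L(-5, 2) = (-1*27)*(-2 - 5 + 2) = -27*(-5) = 135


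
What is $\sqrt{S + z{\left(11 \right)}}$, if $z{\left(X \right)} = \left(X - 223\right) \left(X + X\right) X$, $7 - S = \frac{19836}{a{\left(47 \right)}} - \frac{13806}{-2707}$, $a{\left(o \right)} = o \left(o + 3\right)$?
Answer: $\frac{i \sqrt{20764373371898829}}{636145} \approx 226.52 i$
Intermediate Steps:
$a{\left(o \right)} = o \left(3 + o\right)$
$S = - \frac{20805001}{3180725}$ ($S = 7 - \left(\frac{19836}{47 \left(3 + 47\right)} - \frac{13806}{-2707}\right) = 7 - \left(\frac{19836}{47 \cdot 50} - - \frac{13806}{2707}\right) = 7 - \left(\frac{19836}{2350} + \frac{13806}{2707}\right) = 7 - \left(19836 \cdot \frac{1}{2350} + \frac{13806}{2707}\right) = 7 - \left(\frac{9918}{1175} + \frac{13806}{2707}\right) = 7 - \frac{43070076}{3180725} = - \frac{20805001}{3180725} \approx -6.541$)
$z{\left(X \right)} = 2 X^{2} \left(-223 + X\right)$ ($z{\left(X \right)} = \left(-223 + X\right) 2 X X = 2 X \left(-223 + X\right) X = 2 X^{2} \left(-223 + X\right)$)
$\sqrt{S + z{\left(11 \right)}} = \sqrt{- \frac{20805001}{3180725} + 2 \cdot 11^{2} \left(-223 + 11\right)} = \sqrt{- \frac{20805001}{3180725} + 2 \cdot 121 \left(-212\right)} = \sqrt{- \frac{20805001}{3180725} - 51304} = \sqrt{- \frac{163204720401}{3180725}} = \frac{i \sqrt{20764373371898829}}{636145}$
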